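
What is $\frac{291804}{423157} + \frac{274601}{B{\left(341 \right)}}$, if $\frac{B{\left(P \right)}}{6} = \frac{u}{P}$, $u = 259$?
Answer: $\frac{5660632402879}{93940854} \approx 60257.0$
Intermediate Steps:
$B{\left(P \right)} = \frac{1554}{P}$ ($B{\left(P \right)} = 6 \frac{259}{P} = \frac{1554}{P}$)
$\frac{291804}{423157} + \frac{274601}{B{\left(341 \right)}} = \frac{291804}{423157} + \frac{274601}{1554 \cdot \frac{1}{341}} = 291804 \cdot \frac{1}{423157} + \frac{274601}{1554 \cdot \frac{1}{341}} = \frac{291804}{423157} + \frac{274601}{\frac{1554}{341}} = \frac{291804}{423157} + 274601 \cdot \frac{341}{1554} = \frac{291804}{423157} + \frac{93638941}{1554} = \frac{5660632402879}{93940854}$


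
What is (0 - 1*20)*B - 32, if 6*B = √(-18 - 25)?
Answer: -32 - 10*I*√43/3 ≈ -32.0 - 21.858*I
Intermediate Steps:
B = I*√43/6 (B = √(-18 - 25)/6 = √(-43)/6 = (I*√43)/6 = I*√43/6 ≈ 1.0929*I)
(0 - 1*20)*B - 32 = (0 - 1*20)*(I*√43/6) - 32 = (0 - 20)*(I*√43/6) - 32 = -10*I*√43/3 - 32 = -32 - 10*I*√43/3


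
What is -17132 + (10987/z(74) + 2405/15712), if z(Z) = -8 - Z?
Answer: -11122512611/644192 ≈ -17266.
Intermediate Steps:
-17132 + (10987/z(74) + 2405/15712) = -17132 + (10987/(-8 - 1*74) + 2405/15712) = -17132 + (10987/(-8 - 74) + 2405*(1/15712)) = -17132 + (10987/(-82) + 2405/15712) = -17132 + (10987*(-1/82) + 2405/15712) = -17132 + (-10987/82 + 2405/15712) = -17132 - 86215267/644192 = -11122512611/644192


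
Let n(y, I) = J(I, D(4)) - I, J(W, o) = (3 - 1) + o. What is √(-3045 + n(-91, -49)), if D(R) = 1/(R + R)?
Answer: I*√47902/4 ≈ 54.716*I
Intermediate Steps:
D(R) = 1/(2*R)
J(W, o) = 2 + o
n(y, I) = 17/8 - I (n(y, I) = (2 + (½)/4) - I = (2 + (½)*(¼)) - I = (2 + ⅛) - I = 17/8 - I)
√(-3045 + n(-91, -49)) = √(-3045 + (17/8 - 1*(-49))) = √(-3045 + (17/8 + 49)) = √(-3045 + 409/8) = √(-23951/8) = I*√47902/4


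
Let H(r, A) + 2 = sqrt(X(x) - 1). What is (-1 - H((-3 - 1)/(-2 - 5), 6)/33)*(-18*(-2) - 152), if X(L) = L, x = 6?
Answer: 3596/33 + 116*sqrt(5)/33 ≈ 116.83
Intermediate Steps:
H(r, A) = -2 + sqrt(5) (H(r, A) = -2 + sqrt(6 - 1) = -2 + sqrt(5))
(-1 - H((-3 - 1)/(-2 - 5), 6)/33)*(-18*(-2) - 152) = (-1 - (-2 + sqrt(5))/33)*(-18*(-2) - 152) = (-1 - (-2 + sqrt(5))/33)*(36 - 152) = (-1 - (-2/33 + sqrt(5)/33))*(-116) = (-1 + (2/33 - sqrt(5)/33))*(-116) = (-31/33 - sqrt(5)/33)*(-116) = 3596/33 + 116*sqrt(5)/33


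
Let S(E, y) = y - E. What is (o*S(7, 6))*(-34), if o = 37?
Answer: 1258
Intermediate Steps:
(o*S(7, 6))*(-34) = (37*(6 - 1*7))*(-34) = (37*(6 - 7))*(-34) = (37*(-1))*(-34) = -37*(-34) = 1258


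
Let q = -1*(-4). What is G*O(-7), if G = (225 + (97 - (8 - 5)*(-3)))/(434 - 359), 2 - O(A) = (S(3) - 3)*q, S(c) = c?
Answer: 662/75 ≈ 8.8267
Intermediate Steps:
q = 4
O(A) = 2 (O(A) = 2 - (3 - 3)*4 = 2 - 0*4 = 2 - 1*0 = 2 + 0 = 2)
G = 331/75 (G = (225 + (97 - 3*(-3)))/75 = (225 + (97 - 1*(-9)))*(1/75) = (225 + (97 + 9))*(1/75) = (225 + 106)*(1/75) = 331*(1/75) = 331/75 ≈ 4.4133)
G*O(-7) = (331/75)*2 = 662/75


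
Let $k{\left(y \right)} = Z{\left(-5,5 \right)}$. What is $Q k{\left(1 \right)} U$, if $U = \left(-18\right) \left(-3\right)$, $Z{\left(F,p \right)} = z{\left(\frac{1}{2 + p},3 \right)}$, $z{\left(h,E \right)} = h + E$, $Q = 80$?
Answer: $\frac{95040}{7} \approx 13577.0$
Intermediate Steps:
$z{\left(h,E \right)} = E + h$
$Z{\left(F,p \right)} = 3 + \frac{1}{2 + p}$
$k{\left(y \right)} = \frac{22}{7}$ ($k{\left(y \right)} = \frac{7 + 3 \cdot 5}{2 + 5} = \frac{7 + 15}{7} = \frac{1}{7} \cdot 22 = \frac{22}{7}$)
$U = 54$
$Q k{\left(1 \right)} U = 80 \cdot \frac{22}{7} \cdot 54 = \frac{1760}{7} \cdot 54 = \frac{95040}{7}$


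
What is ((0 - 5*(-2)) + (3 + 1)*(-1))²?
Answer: 36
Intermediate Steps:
((0 - 5*(-2)) + (3 + 1)*(-1))² = ((0 + 10) + 4*(-1))² = (10 - 4)² = 6² = 36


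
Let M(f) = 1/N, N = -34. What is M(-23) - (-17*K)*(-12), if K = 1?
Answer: -6937/34 ≈ -204.03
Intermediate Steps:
M(f) = -1/34 (M(f) = 1/(-34) = -1/34)
M(-23) - (-17*K)*(-12) = -1/34 - (-17*1)*(-12) = -1/34 - (-17)*(-12) = -1/34 - 1*204 = -1/34 - 204 = -6937/34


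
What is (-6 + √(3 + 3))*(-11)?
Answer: 66 - 11*√6 ≈ 39.056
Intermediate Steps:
(-6 + √(3 + 3))*(-11) = (-6 + √6)*(-11) = 66 - 11*√6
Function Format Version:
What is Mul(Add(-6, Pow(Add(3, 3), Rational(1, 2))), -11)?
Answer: Add(66, Mul(-11, Pow(6, Rational(1, 2)))) ≈ 39.056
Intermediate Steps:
Mul(Add(-6, Pow(Add(3, 3), Rational(1, 2))), -11) = Mul(Add(-6, Pow(6, Rational(1, 2))), -11) = Add(66, Mul(-11, Pow(6, Rational(1, 2))))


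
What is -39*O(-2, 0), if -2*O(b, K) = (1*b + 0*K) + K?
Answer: -39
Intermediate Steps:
O(b, K) = -K/2 - b/2 (O(b, K) = -((1*b + 0*K) + K)/2 = -((b + 0) + K)/2 = -(b + K)/2 = -(K + b)/2 = -K/2 - b/2)
-39*O(-2, 0) = -39*(-1/2*0 - 1/2*(-2)) = -39*(0 + 1) = -39*1 = -39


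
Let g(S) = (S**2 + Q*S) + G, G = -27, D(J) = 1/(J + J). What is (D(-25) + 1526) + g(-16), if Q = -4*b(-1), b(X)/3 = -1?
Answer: 78149/50 ≈ 1563.0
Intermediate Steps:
b(X) = -3 (b(X) = 3*(-1) = -3)
D(J) = 1/(2*J)
Q = 12 (Q = -4*(-3) = 12)
g(S) = -27 + S**2 + 12*S (g(S) = (S**2 + 12*S) - 27 = -27 + S**2 + 12*S)
(D(-25) + 1526) + g(-16) = ((1/2)/(-25) + 1526) + (-27 + (-16)**2 + 12*(-16)) = ((1/2)*(-1/25) + 1526) + (-27 + 256 - 192) = (-1/50 + 1526) + 37 = 76299/50 + 37 = 78149/50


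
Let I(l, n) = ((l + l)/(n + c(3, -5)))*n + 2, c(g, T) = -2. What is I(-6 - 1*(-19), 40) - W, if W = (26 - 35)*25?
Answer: 4833/19 ≈ 254.37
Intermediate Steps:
I(l, n) = 2 + 2*l*n/(-2 + n) (I(l, n) = ((l + l)/(n - 2))*n + 2 = ((2*l)/(-2 + n))*n + 2 = (2*l/(-2 + n))*n + 2 = 2*l*n/(-2 + n) + 2 = 2 + 2*l*n/(-2 + n))
W = -225 (W = -9*25 = -225)
I(-6 - 1*(-19), 40) - W = 2*(-2 + 40 + (-6 - 1*(-19))*40)/(-2 + 40) - 1*(-225) = 2*(-2 + 40 + (-6 + 19)*40)/38 + 225 = 2*(1/38)*(-2 + 40 + 13*40) + 225 = 2*(1/38)*(-2 + 40 + 520) + 225 = 2*(1/38)*558 + 225 = 558/19 + 225 = 4833/19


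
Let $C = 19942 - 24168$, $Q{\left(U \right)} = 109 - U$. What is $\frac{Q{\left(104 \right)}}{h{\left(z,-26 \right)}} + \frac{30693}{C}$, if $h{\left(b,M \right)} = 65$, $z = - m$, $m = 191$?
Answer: $- \frac{394783}{54938} \approx -7.186$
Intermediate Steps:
$C = -4226$
$z = -191$ ($z = \left(-1\right) 191 = -191$)
$\frac{Q{\left(104 \right)}}{h{\left(z,-26 \right)}} + \frac{30693}{C} = \frac{109 - 104}{65} + \frac{30693}{-4226} = \left(109 - 104\right) \frac{1}{65} + 30693 \left(- \frac{1}{4226}\right) = 5 \cdot \frac{1}{65} - \frac{30693}{4226} = \frac{1}{13} - \frac{30693}{4226} = - \frac{394783}{54938}$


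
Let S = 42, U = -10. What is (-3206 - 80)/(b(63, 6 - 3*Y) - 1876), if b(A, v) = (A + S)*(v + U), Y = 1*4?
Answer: 1643/1778 ≈ 0.92407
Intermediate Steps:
Y = 4
b(A, v) = (-10 + v)*(42 + A) (b(A, v) = (A + 42)*(v - 10) = (42 + A)*(-10 + v) = (-10 + v)*(42 + A))
(-3206 - 80)/(b(63, 6 - 3*Y) - 1876) = (-3206 - 80)/((-420 - 10*63 + 42*(6 - 3*4) + 63*(6 - 3*4)) - 1876) = -3286/((-420 - 630 + 42*(6 - 12) + 63*(6 - 12)) - 1876) = -3286/((-420 - 630 + 42*(-6) + 63*(-6)) - 1876) = -3286/((-420 - 630 - 252 - 378) - 1876) = -3286/(-1680 - 1876) = -3286/(-3556) = -3286*(-1/3556) = 1643/1778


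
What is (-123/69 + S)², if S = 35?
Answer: 583696/529 ≈ 1103.4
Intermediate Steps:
(-123/69 + S)² = (-123/69 + 35)² = (-123*1/69 + 35)² = (-41/23 + 35)² = (764/23)² = 583696/529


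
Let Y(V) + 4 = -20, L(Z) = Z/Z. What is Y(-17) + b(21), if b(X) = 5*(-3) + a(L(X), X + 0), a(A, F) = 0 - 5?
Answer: -44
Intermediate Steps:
L(Z) = 1
Y(V) = -24 (Y(V) = -4 - 20 = -24)
a(A, F) = -5
b(X) = -20 (b(X) = 5*(-3) - 5 = -15 - 5 = -20)
Y(-17) + b(21) = -24 - 20 = -44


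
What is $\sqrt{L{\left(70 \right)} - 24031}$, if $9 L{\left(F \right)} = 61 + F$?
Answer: $\frac{2 i \sqrt{54037}}{3} \approx 154.97 i$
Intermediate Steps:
$L{\left(F \right)} = \frac{61}{9} + \frac{F}{9}$ ($L{\left(F \right)} = \frac{61 + F}{9} = \frac{61}{9} + \frac{F}{9}$)
$\sqrt{L{\left(70 \right)} - 24031} = \sqrt{\left(\frac{61}{9} + \frac{1}{9} \cdot 70\right) - 24031} = \sqrt{\left(\frac{61}{9} + \frac{70}{9}\right) - 24031} = \sqrt{\frac{131}{9} - 24031} = \sqrt{- \frac{216148}{9}} = \frac{2 i \sqrt{54037}}{3}$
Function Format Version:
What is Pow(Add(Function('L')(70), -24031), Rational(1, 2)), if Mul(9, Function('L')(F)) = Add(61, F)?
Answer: Mul(Rational(2, 3), I, Pow(54037, Rational(1, 2))) ≈ Mul(154.97, I)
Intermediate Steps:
Function('L')(F) = Add(Rational(61, 9), Mul(Rational(1, 9), F)) (Function('L')(F) = Mul(Rational(1, 9), Add(61, F)) = Add(Rational(61, 9), Mul(Rational(1, 9), F)))
Pow(Add(Function('L')(70), -24031), Rational(1, 2)) = Pow(Add(Add(Rational(61, 9), Mul(Rational(1, 9), 70)), -24031), Rational(1, 2)) = Pow(Add(Add(Rational(61, 9), Rational(70, 9)), -24031), Rational(1, 2)) = Pow(Add(Rational(131, 9), -24031), Rational(1, 2)) = Pow(Rational(-216148, 9), Rational(1, 2)) = Mul(Rational(2, 3), I, Pow(54037, Rational(1, 2)))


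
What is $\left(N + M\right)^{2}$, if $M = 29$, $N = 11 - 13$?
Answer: $729$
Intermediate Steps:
$N = -2$ ($N = 11 - 13 = -2$)
$\left(N + M\right)^{2} = \left(-2 + 29\right)^{2} = 27^{2} = 729$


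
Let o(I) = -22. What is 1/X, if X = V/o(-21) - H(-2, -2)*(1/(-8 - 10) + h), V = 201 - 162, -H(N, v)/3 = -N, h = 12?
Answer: 66/4613 ≈ 0.014307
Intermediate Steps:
H(N, v) = 3*N (H(N, v) = -(-3)*N = 3*N)
V = 39
X = 4613/66 (X = 39/(-22) - 3*(-2)*(1/(-8 - 10) + 12) = 39*(-1/22) - (-6)*(1/(-18) + 12) = -39/22 - (-6)*(-1/18 + 12) = -39/22 - (-6)*215/18 = -39/22 - 1*(-215/3) = -39/22 + 215/3 = 4613/66 ≈ 69.894)
1/X = 1/(4613/66) = 66/4613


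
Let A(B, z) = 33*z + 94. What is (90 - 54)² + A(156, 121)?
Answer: 5383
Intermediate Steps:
A(B, z) = 94 + 33*z
(90 - 54)² + A(156, 121) = (90 - 54)² + (94 + 33*121) = 36² + (94 + 3993) = 1296 + 4087 = 5383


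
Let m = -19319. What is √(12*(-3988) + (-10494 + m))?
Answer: I*√77669 ≈ 278.69*I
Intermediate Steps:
√(12*(-3988) + (-10494 + m)) = √(12*(-3988) + (-10494 - 19319)) = √(-47856 - 29813) = √(-77669) = I*√77669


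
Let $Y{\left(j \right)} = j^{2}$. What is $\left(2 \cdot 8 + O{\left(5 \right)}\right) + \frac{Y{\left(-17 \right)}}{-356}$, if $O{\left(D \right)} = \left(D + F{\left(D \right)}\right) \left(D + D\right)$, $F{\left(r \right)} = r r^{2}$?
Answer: $\frac{468207}{356} \approx 1315.2$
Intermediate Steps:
$F{\left(r \right)} = r^{3}$
$O{\left(D \right)} = 2 D \left(D + D^{3}\right)$ ($O{\left(D \right)} = \left(D + D^{3}\right) \left(D + D\right) = \left(D + D^{3}\right) 2 D = 2 D \left(D + D^{3}\right)$)
$\left(2 \cdot 8 + O{\left(5 \right)}\right) + \frac{Y{\left(-17 \right)}}{-356} = \left(2 \cdot 8 + 2 \cdot 5^{2} \left(1 + 5^{2}\right)\right) + \frac{\left(-17\right)^{2}}{-356} = \left(16 + 2 \cdot 25 \left(1 + 25\right)\right) + 289 \left(- \frac{1}{356}\right) = \left(16 + 2 \cdot 25 \cdot 26\right) - \frac{289}{356} = \left(16 + 1300\right) - \frac{289}{356} = 1316 - \frac{289}{356} = \frac{468207}{356}$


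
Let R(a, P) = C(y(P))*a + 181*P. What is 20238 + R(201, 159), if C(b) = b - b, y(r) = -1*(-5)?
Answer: 49017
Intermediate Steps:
y(r) = 5
C(b) = 0
R(a, P) = 181*P (R(a, P) = 0*a + 181*P = 0 + 181*P = 181*P)
20238 + R(201, 159) = 20238 + 181*159 = 20238 + 28779 = 49017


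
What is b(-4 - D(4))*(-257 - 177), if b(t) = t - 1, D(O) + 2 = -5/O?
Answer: 1519/2 ≈ 759.50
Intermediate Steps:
D(O) = -2 - 5/O
b(t) = -1 + t
b(-4 - D(4))*(-257 - 177) = (-1 + (-4 - (-2 - 5/4)))*(-257 - 177) = (-1 + (-4 - (-2 - 5*1/4)))*(-434) = (-1 + (-4 - (-2 - 5/4)))*(-434) = (-1 + (-4 - 1*(-13/4)))*(-434) = (-1 + (-4 + 13/4))*(-434) = (-1 - 3/4)*(-434) = -7/4*(-434) = 1519/2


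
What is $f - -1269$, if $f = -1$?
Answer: $1268$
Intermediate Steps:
$f - -1269 = -1 - -1269 = -1 + 1269 = 1268$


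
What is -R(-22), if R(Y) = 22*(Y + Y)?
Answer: 968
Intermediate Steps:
R(Y) = 44*Y (R(Y) = 22*(2*Y) = 44*Y)
-R(-22) = -44*(-22) = -1*(-968) = 968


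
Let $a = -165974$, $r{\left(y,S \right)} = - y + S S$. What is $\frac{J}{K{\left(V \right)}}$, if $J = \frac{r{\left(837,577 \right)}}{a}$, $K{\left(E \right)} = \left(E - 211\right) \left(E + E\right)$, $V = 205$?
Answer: $\frac{83023}{102074010} \approx 0.00081336$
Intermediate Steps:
$r{\left(y,S \right)} = S^{2} - y$ ($r{\left(y,S \right)} = - y + S^{2} = S^{2} - y$)
$K{\left(E \right)} = 2 E \left(-211 + E\right)$ ($K{\left(E \right)} = \left(-211 + E\right) 2 E = 2 E \left(-211 + E\right)$)
$J = - \frac{166046}{82987}$ ($J = \frac{577^{2} - 837}{-165974} = \left(332929 - 837\right) \left(- \frac{1}{165974}\right) = 332092 \left(- \frac{1}{165974}\right) = - \frac{166046}{82987} \approx -2.0009$)
$\frac{J}{K{\left(V \right)}} = - \frac{166046}{82987 \cdot 2 \cdot 205 \left(-211 + 205\right)} = - \frac{166046}{82987 \cdot 2 \cdot 205 \left(-6\right)} = - \frac{166046}{82987 \left(-2460\right)} = \left(- \frac{166046}{82987}\right) \left(- \frac{1}{2460}\right) = \frac{83023}{102074010}$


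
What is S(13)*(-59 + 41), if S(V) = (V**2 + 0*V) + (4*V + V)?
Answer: -4212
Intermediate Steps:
S(V) = V**2 + 5*V (S(V) = (V**2 + 0) + 5*V = V**2 + 5*V)
S(13)*(-59 + 41) = (13*(5 + 13))*(-59 + 41) = (13*18)*(-18) = 234*(-18) = -4212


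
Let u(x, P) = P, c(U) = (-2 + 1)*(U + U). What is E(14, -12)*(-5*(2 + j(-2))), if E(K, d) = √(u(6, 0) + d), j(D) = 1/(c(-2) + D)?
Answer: -25*I*√3 ≈ -43.301*I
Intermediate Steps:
c(U) = -2*U
j(D) = 1/(4 + D) (j(D) = 1/(-2*(-2) + D) = 1/(4 + D))
E(K, d) = √d (E(K, d) = √(0 + d) = √d)
E(14, -12)*(-5*(2 + j(-2))) = √(-12)*(-5*(2 + 1/(4 - 2))) = (2*I*√3)*(-5*(2 + 1/2)) = (2*I*√3)*(-5*(2 + ½)) = (2*I*√3)*(-5*5/2) = (2*I*√3)*(-25/2) = -25*I*√3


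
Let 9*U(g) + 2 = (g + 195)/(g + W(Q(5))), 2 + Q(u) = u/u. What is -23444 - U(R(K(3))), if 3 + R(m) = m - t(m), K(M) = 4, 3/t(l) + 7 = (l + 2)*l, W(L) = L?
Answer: -629653/27 ≈ -23320.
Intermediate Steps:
Q(u) = -1 (Q(u) = -2 + u/u = -2 + 1 = -1)
t(l) = 3/(-7 + l*(2 + l)) (t(l) = 3/(-7 + (l + 2)*l) = 3/(-7 + (2 + l)*l) = 3/(-7 + l*(2 + l)))
R(m) = -3 + m - 3/(-7 + m² + 2*m) (R(m) = -3 + (m - 3/(-7 + m² + 2*m)) = -3 + m - 3/(-7 + m² + 2*m))
U(g) = -2/9 + (195 + g)/(9*(-1 + g)) (U(g) = -2/9 + ((g + 195)/(g - 1))/9 = -2/9 + ((195 + g)/(-1 + g))/9 = -2/9 + (195 + g)/(9*(-1 + g)))
-23444 - U(R(K(3))) = -23444 - (197 - (18 + 4³ - 1*4² - 13*4)/(-7 + 4² + 2*4))/(9*(-1 + (18 + 4³ - 1*4² - 13*4)/(-7 + 4² + 2*4))) = -23444 - (197 - (18 + 64 - 1*16 - 52)/(-7 + 16 + 8))/(9*(-1 + (18 + 64 - 1*16 - 52)/(-7 + 16 + 8))) = -23444 - (197 - (18 + 64 - 16 - 52)/17)/(9*(-1 + (18 + 64 - 16 - 52)/17)) = -23444 - (197 - 14/17)/(9*(-1 + (1/17)*14)) = -23444 - (197 - 1*14/17)/(9*(-1 + 14/17)) = -23444 - (197 - 14/17)/(9*(-3/17)) = -23444 - (-17)*3335/(9*3*17) = -23444 - 1*(-3335/27) = -23444 + 3335/27 = -629653/27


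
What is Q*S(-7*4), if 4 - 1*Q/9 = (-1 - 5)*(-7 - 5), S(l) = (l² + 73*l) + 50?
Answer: 740520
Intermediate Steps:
S(l) = 50 + l² + 73*l
Q = -612 (Q = 36 - 9*(-1 - 5)*(-7 - 5) = 36 - (-54)*(-12) = 36 - 9*72 = 36 - 648 = -612)
Q*S(-7*4) = -612*(50 + (-7*4)² + 73*(-7*4)) = -612*(50 + (-28)² + 73*(-28)) = -612*(50 + 784 - 2044) = -612*(-1210) = 740520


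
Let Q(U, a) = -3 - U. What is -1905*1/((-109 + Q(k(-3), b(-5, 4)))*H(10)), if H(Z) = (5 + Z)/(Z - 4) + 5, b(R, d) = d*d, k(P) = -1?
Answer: 254/111 ≈ 2.2883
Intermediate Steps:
b(R, d) = d²
H(Z) = 5 + (5 + Z)/(-4 + Z) (H(Z) = (5 + Z)/(-4 + Z) + 5 = 5 + (5 + Z)/(-4 + Z))
-1905*1/((-109 + Q(k(-3), b(-5, 4)))*H(10)) = -1905*(-4 + 10)/(3*(-109 + (-3 - 1*(-1)))*(-5 + 2*10)) = -1905*2/((-109 + (-3 + 1))*(-5 + 20)) = -1905*2/(15*(-109 - 2)) = -1905/((-111*15/2)) = -1905/(-1665/2) = -1905*(-2/1665) = 254/111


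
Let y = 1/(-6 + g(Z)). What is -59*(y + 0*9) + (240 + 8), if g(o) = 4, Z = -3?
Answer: 555/2 ≈ 277.50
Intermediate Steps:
y = -½ (y = 1/(-6 + 4) = 1/(-2) = -½ ≈ -0.50000)
-59*(y + 0*9) + (240 + 8) = -59*(-½ + 0*9) + (240 + 8) = -59*(-½ + 0) + 248 = -59*(-½) + 248 = 59/2 + 248 = 555/2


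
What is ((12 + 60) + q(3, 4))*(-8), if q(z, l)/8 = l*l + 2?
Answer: -1728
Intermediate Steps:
q(z, l) = 16 + 8*l² (q(z, l) = 8*(l*l + 2) = 8*(l² + 2) = 8*(2 + l²) = 16 + 8*l²)
((12 + 60) + q(3, 4))*(-8) = ((12 + 60) + (16 + 8*4²))*(-8) = (72 + (16 + 8*16))*(-8) = (72 + (16 + 128))*(-8) = (72 + 144)*(-8) = 216*(-8) = -1728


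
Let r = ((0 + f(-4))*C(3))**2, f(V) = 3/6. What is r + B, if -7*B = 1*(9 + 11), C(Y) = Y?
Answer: -17/28 ≈ -0.60714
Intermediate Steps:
f(V) = 1/2 (f(V) = 3*(1/6) = 1/2)
B = -20/7 (B = -(9 + 11)/7 = -20/7 ≈ -2.8571)
r = 9/4 (r = ((0 + 1/2)*3)**2 = ((1/2)*3)**2 = (3/2)**2 = 9/4 ≈ 2.2500)
r + B = 9/4 - 20/7 = -17/28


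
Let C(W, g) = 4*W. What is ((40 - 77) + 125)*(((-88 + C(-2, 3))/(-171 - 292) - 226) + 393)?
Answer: 6812696/463 ≈ 14714.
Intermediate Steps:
((40 - 77) + 125)*(((-88 + C(-2, 3))/(-171 - 292) - 226) + 393) = ((40 - 77) + 125)*(((-88 + 4*(-2))/(-171 - 292) - 226) + 393) = (-37 + 125)*(((-88 - 8)/(-463) - 226) + 393) = 88*((-96*(-1/463) - 226) + 393) = 88*((96/463 - 226) + 393) = 88*(-104542/463 + 393) = 88*(77417/463) = 6812696/463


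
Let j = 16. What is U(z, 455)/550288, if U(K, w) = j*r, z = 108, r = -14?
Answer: -14/34393 ≈ -0.00040706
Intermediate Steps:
U(K, w) = -224 (U(K, w) = 16*(-14) = -224)
U(z, 455)/550288 = -224/550288 = -224*1/550288 = -14/34393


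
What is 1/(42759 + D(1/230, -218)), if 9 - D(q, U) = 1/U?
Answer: 218/9323425 ≈ 2.3382e-5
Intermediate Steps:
D(q, U) = 9 - 1/U
1/(42759 + D(1/230, -218)) = 1/(42759 + (9 - 1/(-218))) = 1/(42759 + (9 - 1*(-1/218))) = 1/(42759 + (9 + 1/218)) = 1/(42759 + 1963/218) = 1/(9323425/218) = 218/9323425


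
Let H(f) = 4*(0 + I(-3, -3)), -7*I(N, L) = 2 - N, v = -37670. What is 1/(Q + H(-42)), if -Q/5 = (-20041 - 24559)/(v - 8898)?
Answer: -40747/311545 ≈ -0.13079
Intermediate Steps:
I(N, L) = -2/7 + N/7 (I(N, L) = -(2 - N)/7 = -2/7 + N/7)
H(f) = -20/7 (H(f) = 4*(0 + (-2/7 + (⅐)*(-3))) = 4*(0 + (-2/7 - 3/7)) = 4*(0 - 5/7) = 4*(-5/7) = -20/7)
Q = -27875/5821 (Q = -5*(-20041 - 24559)/(-37670 - 8898) = -(-223000)/(-46568) = -(-223000)*(-1)/46568 = -5*5575/5821 = -27875/5821 ≈ -4.7887)
1/(Q + H(-42)) = 1/(-27875/5821 - 20/7) = 1/(-311545/40747) = -40747/311545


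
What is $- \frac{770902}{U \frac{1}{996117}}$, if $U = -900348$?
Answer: $\frac{127984764589}{150058} \approx 8.529 \cdot 10^{5}$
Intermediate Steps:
$- \frac{770902}{U \frac{1}{996117}} = - \frac{770902}{\left(-900348\right) \frac{1}{996117}} = - \frac{770902}{- \frac{300116}{332039}} = \left(-770902\right) \left(- \frac{332039}{300116}\right) = \frac{127984764589}{150058}$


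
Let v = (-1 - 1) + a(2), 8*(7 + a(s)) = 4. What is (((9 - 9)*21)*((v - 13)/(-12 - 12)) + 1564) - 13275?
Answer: -11711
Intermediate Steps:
a(s) = -13/2 (a(s) = -7 + (⅛)*4 = -7 + ½ = -13/2)
v = -17/2 (v = (-1 - 1) - 13/2 = -2 - 13/2 = -17/2 ≈ -8.5000)
(((9 - 9)*21)*((v - 13)/(-12 - 12)) + 1564) - 13275 = (((9 - 9)*21)*((-17/2 - 13)/(-12 - 12)) + 1564) - 13275 = ((0*21)*(-43/2/(-24)) + 1564) - 13275 = (0*(-43/2*(-1/24)) + 1564) - 13275 = (0*(43/48) + 1564) - 13275 = (0 + 1564) - 13275 = 1564 - 13275 = -11711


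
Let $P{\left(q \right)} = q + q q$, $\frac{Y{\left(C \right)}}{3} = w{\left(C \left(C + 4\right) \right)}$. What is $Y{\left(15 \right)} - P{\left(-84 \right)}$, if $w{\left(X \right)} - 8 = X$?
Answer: $-6093$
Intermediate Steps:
$w{\left(X \right)} = 8 + X$
$Y{\left(C \right)} = 24 + 3 C \left(4 + C\right)$ ($Y{\left(C \right)} = 3 \left(8 + C \left(C + 4\right)\right) = 3 \left(8 + C \left(4 + C\right)\right) = 24 + 3 C \left(4 + C\right)$)
$P{\left(q \right)} = q + q^{2}$
$Y{\left(15 \right)} - P{\left(-84 \right)} = \left(24 + 3 \cdot 15 \left(4 + 15\right)\right) - - 84 \left(1 - 84\right) = \left(24 + 3 \cdot 15 \cdot 19\right) - \left(-84\right) \left(-83\right) = \left(24 + 855\right) - 6972 = 879 - 6972 = -6093$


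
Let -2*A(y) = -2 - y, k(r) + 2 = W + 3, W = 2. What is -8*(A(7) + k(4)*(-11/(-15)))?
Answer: -268/5 ≈ -53.600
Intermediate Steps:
k(r) = 3 (k(r) = -2 + (2 + 3) = -2 + 5 = 3)
A(y) = 1 + y/2 (A(y) = -(-2 - y)/2 = 1 + y/2)
-8*(A(7) + k(4)*(-11/(-15))) = -8*((1 + (1/2)*7) + 3*(-11/(-15))) = -8*((1 + 7/2) + 3*(-11*(-1/15))) = -8*(9/2 + 3*(11/15)) = -8*(9/2 + 11/5) = -8*67/10 = -268/5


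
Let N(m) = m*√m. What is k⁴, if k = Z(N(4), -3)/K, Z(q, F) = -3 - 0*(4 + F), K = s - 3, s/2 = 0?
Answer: 1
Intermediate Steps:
s = 0 (s = 2*0 = 0)
K = -3 (K = 0 - 3 = -3)
N(m) = m^(3/2)
Z(q, F) = -3 (Z(q, F) = -3 - 1*0 = -3 + 0 = -3)
k = 1 (k = -3/(-3) = -3*(-⅓) = 1)
k⁴ = 1⁴ = 1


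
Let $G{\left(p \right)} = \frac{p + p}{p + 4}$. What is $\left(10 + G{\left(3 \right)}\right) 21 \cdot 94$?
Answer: $21432$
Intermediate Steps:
$G{\left(p \right)} = \frac{2 p}{4 + p}$
$\left(10 + G{\left(3 \right)}\right) 21 \cdot 94 = \left(10 + 2 \cdot 3 \frac{1}{4 + 3}\right) 21 \cdot 94 = \left(10 + 2 \cdot 3 \cdot \frac{1}{7}\right) 21 \cdot 94 = \left(10 + \frac{6}{7}\right) 21 \cdot 94 = \frac{76}{7} \cdot 21 \cdot 94 = 228 \cdot 94 = 21432$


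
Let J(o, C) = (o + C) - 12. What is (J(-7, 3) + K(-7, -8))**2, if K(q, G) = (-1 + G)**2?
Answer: 4225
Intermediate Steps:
J(o, C) = -12 + C + o (J(o, C) = (C + o) - 12 = -12 + C + o)
(J(-7, 3) + K(-7, -8))**2 = ((-12 + 3 - 7) + (-1 - 8)**2)**2 = (-16 + (-9)**2)**2 = (-16 + 81)**2 = 65**2 = 4225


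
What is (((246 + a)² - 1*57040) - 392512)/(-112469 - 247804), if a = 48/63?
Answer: 171399308/158880393 ≈ 1.0788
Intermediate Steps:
a = 16/21 (a = 48*(1/63) = 16/21 ≈ 0.76190)
(((246 + a)² - 1*57040) - 392512)/(-112469 - 247804) = (((246 + 16/21)² - 1*57040) - 392512)/(-112469 - 247804) = (((5182/21)² - 57040) - 392512)/(-360273) = ((26853124/441 - 57040) - 392512)*(-1/360273) = (1698484/441 - 392512)*(-1/360273) = -171399308/441*(-1/360273) = 171399308/158880393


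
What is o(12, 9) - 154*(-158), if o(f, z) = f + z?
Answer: 24353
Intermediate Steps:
o(12, 9) - 154*(-158) = (12 + 9) - 154*(-158) = 21 + 24332 = 24353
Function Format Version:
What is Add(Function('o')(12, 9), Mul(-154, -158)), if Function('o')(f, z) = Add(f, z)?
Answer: 24353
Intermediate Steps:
Add(Function('o')(12, 9), Mul(-154, -158)) = Add(Add(12, 9), Mul(-154, -158)) = Add(21, 24332) = 24353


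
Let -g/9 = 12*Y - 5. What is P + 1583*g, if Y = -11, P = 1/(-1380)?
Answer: 2693537819/1380 ≈ 1.9518e+6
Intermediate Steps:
P = -1/1380 ≈ -0.00072464
g = 1233 (g = -9*(12*(-11) - 5) = -9*(-132 - 5) = -9*(-137) = 1233)
P + 1583*g = -1/1380 + 1583*1233 = -1/1380 + 1951839 = 2693537819/1380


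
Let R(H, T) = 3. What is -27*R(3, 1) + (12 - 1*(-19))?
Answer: -50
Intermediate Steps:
-27*R(3, 1) + (12 - 1*(-19)) = -27*3 + (12 - 1*(-19)) = -81 + (12 + 19) = -81 + 31 = -50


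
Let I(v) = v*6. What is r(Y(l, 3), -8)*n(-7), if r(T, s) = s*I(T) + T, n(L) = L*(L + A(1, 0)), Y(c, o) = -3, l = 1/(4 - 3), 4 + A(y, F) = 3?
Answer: 7896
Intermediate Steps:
I(v) = 6*v
A(y, F) = -1 (A(y, F) = -4 + 3 = -1)
l = 1 (l = 1/1 = 1)
n(L) = L*(-1 + L) (n(L) = L*(L - 1) = L*(-1 + L))
r(T, s) = T + 6*T*s (r(T, s) = s*(6*T) + T = 6*T*s + T = T + 6*T*s)
r(Y(l, 3), -8)*n(-7) = (-3*(1 + 6*(-8)))*(-7*(-1 - 7)) = (-3*(1 - 48))*(-7*(-8)) = -3*(-47)*56 = 141*56 = 7896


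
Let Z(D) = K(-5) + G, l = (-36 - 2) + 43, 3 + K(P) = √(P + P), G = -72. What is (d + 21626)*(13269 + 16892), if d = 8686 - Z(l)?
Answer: 916502307 - 30161*I*√10 ≈ 9.165e+8 - 95378.0*I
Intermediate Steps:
K(P) = -3 + √2*√P (K(P) = -3 + √(P + P) = -3 + √(2*P) = -3 + √2*√P)
l = 5 (l = -38 + 43 = 5)
Z(D) = -75 + I*√10 (Z(D) = (-3 + √2*√(-5)) - 72 = (-3 + √2*(I*√5)) - 72 = (-3 + I*√10) - 72 = -75 + I*√10)
d = 8761 - I*√10 (d = 8686 - (-75 + I*√10) = 8686 + (75 - I*√10) = 8761 - I*√10 ≈ 8761.0 - 3.1623*I)
(d + 21626)*(13269 + 16892) = ((8761 - I*√10) + 21626)*(13269 + 16892) = (30387 - I*√10)*30161 = 916502307 - 30161*I*√10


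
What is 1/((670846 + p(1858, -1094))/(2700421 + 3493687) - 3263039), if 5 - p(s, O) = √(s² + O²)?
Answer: -125192928043470796988/408509393171056568053247321 + 61941080*√46490/408509393171056568053247321 ≈ -3.0646e-7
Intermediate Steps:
p(s, O) = 5 - √(O² + s²) (p(s, O) = 5 - √(s² + O²) = 5 - √(O² + s²))
1/((670846 + p(1858, -1094))/(2700421 + 3493687) - 3263039) = 1/((670846 + (5 - √((-1094)² + 1858²)))/(2700421 + 3493687) - 3263039) = 1/((670846 + (5 - √(1196836 + 3452164)))/6194108 - 3263039) = 1/((670846 + (5 - √4649000))*(1/6194108) - 3263039) = 1/((670846 + (5 - 10*√46490))*(1/6194108) - 3263039) = 1/((670851 - 10*√46490)*(1/6194108) - 3263039) = 1/((670851/6194108 - 5*√46490/3097054) - 3263039) = 1/(-20211615303361/6194108 - 5*√46490/3097054)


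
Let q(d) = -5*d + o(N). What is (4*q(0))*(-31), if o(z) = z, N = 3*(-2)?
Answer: 744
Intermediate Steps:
N = -6
q(d) = -6 - 5*d (q(d) = -5*d - 6 = -6 - 5*d)
(4*q(0))*(-31) = (4*(-6 - 5*0))*(-31) = (4*(-6 + 0))*(-31) = (4*(-6))*(-31) = -24*(-31) = 744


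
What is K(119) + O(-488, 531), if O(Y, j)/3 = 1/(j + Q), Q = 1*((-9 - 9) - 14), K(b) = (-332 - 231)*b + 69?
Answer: -33397069/499 ≈ -66928.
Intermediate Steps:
K(b) = 69 - 563*b (K(b) = -563*b + 69 = 69 - 563*b)
Q = -32 (Q = 1*(-18 - 14) = 1*(-32) = -32)
O(Y, j) = 3/(-32 + j) (O(Y, j) = 3/(j - 32) = 3/(-32 + j))
K(119) + O(-488, 531) = (69 - 563*119) + 3/(-32 + 531) = (69 - 66997) + 3/499 = -66928 + 3*(1/499) = -66928 + 3/499 = -33397069/499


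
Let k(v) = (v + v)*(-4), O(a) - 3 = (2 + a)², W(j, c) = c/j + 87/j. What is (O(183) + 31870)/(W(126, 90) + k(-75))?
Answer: 2776116/25259 ≈ 109.91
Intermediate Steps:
W(j, c) = 87/j + c/j
O(a) = 3 + (2 + a)²
k(v) = -8*v (k(v) = (2*v)*(-4) = -8*v)
(O(183) + 31870)/(W(126, 90) + k(-75)) = ((3 + (2 + 183)²) + 31870)/((87 + 90)/126 - 8*(-75)) = ((3 + 185²) + 31870)/((1/126)*177 + 600) = ((3 + 34225) + 31870)/(59/42 + 600) = (34228 + 31870)/(25259/42) = 66098*(42/25259) = 2776116/25259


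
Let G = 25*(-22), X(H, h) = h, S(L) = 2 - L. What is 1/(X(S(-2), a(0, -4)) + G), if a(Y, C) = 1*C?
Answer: -1/554 ≈ -0.0018051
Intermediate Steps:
a(Y, C) = C
G = -550
1/(X(S(-2), a(0, -4)) + G) = 1/(-4 - 550) = 1/(-554) = -1/554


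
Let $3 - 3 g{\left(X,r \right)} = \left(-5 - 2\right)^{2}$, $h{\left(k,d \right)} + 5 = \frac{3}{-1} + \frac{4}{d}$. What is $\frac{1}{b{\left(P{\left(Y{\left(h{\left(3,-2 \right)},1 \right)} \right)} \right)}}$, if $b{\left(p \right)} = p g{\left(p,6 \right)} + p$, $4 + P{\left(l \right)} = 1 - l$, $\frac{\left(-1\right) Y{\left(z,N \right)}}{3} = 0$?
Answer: $\frac{1}{43} \approx 0.023256$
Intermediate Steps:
$h{\left(k,d \right)} = -8 + \frac{4}{d}$ ($h{\left(k,d \right)} = -5 + \left(\frac{3}{-1} + \frac{4}{d}\right) = -5 + \left(3 \left(-1\right) + \frac{4}{d}\right) = -5 - \left(3 - \frac{4}{d}\right) = -8 + \frac{4}{d}$)
$g{\left(X,r \right)} = - \frac{46}{3}$ ($g{\left(X,r \right)} = 1 - \frac{\left(-5 - 2\right)^{2}}{3} = 1 - \frac{\left(-7\right)^{2}}{3} = 1 - \frac{49}{3} = - \frac{46}{3}$)
$Y{\left(z,N \right)} = 0$ ($Y{\left(z,N \right)} = \left(-3\right) 0 = 0$)
$P{\left(l \right)} = -3 - l$ ($P{\left(l \right)} = -4 - \left(-1 + l\right) = -3 - l$)
$b{\left(p \right)} = - \frac{43 p}{3}$ ($b{\left(p \right)} = p \left(- \frac{46}{3}\right) + p = - \frac{46 p}{3} + p = - \frac{43 p}{3}$)
$\frac{1}{b{\left(P{\left(Y{\left(h{\left(3,-2 \right)},1 \right)} \right)} \right)}} = \frac{1}{\left(- \frac{43}{3}\right) \left(-3 - 0\right)} = \frac{1}{\left(- \frac{43}{3}\right) \left(-3 + 0\right)} = \frac{1}{\left(- \frac{43}{3}\right) \left(-3\right)} = \frac{1}{43}$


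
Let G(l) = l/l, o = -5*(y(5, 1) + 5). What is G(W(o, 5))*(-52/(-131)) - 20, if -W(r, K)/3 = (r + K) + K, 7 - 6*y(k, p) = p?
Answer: -2568/131 ≈ -19.603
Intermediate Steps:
y(k, p) = 7/6 - p/6
o = -30 (o = -5*((7/6 - 1/6*1) + 5) = -5*((7/6 - 1/6) + 5) = -5*(1 + 5) = -5*6 = -30)
W(r, K) = -6*K - 3*r (W(r, K) = -3*((r + K) + K) = -3*((K + r) + K) = -3*(r + 2*K) = -6*K - 3*r)
G(l) = 1
G(W(o, 5))*(-52/(-131)) - 20 = 1*(-52/(-131)) - 20 = 1*(-52*(-1/131)) - 20 = 1*(52/131) - 20 = 52/131 - 20 = -2568/131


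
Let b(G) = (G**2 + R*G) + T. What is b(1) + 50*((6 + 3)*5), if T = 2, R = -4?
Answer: 2249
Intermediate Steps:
b(G) = 2 + G**2 - 4*G (b(G) = (G**2 - 4*G) + 2 = 2 + G**2 - 4*G)
b(1) + 50*((6 + 3)*5) = (2 + 1**2 - 4*1) + 50*((6 + 3)*5) = (2 + 1 - 4) + 50*(9*5) = -1 + 50*45 = -1 + 2250 = 2249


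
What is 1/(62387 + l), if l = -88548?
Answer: -1/26161 ≈ -3.8225e-5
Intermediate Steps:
1/(62387 + l) = 1/(62387 - 88548) = 1/(-26161) = -1/26161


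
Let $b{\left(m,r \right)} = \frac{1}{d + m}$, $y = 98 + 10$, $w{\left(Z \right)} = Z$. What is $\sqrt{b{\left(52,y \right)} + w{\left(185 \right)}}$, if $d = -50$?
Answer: $\frac{\sqrt{742}}{2} \approx 13.62$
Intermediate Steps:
$y = 108$
$b{\left(m,r \right)} = \frac{1}{-50 + m}$
$\sqrt{b{\left(52,y \right)} + w{\left(185 \right)}} = \sqrt{\frac{1}{-50 + 52} + 185} = \sqrt{\frac{1}{2} + 185} = \sqrt{\frac{371}{2}} = \frac{\sqrt{742}}{2}$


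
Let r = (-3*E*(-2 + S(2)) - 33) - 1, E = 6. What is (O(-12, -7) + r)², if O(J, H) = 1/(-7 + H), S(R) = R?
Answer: 227529/196 ≈ 1160.9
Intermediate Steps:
r = -34 (r = (-18*(-2 + 2) - 33) - 1 = (-18*0 - 33) - 1 = (-3*0 - 33) - 1 = (0 - 33) - 1 = -33 - 1 = -34)
(O(-12, -7) + r)² = (1/(-7 - 7) - 34)² = (1/(-14) - 34)² = (-1/14 - 34)² = (-477/14)² = 227529/196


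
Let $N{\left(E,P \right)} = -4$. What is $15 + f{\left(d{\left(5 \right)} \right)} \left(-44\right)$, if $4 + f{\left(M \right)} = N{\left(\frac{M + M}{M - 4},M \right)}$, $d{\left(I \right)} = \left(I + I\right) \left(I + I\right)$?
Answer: $367$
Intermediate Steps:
$d{\left(I \right)} = 4 I^{2}$ ($d{\left(I \right)} = 2 I 2 I = 4 I^{2}$)
$f{\left(M \right)} = -8$ ($f{\left(M \right)} = -4 - 4 = -8$)
$15 + f{\left(d{\left(5 \right)} \right)} \left(-44\right) = 15 - -352 = 15 + 352 = 367$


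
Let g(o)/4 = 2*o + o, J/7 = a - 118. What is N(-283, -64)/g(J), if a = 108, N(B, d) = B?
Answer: 283/840 ≈ 0.33690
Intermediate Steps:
J = -70 (J = 7*(108 - 118) = 7*(-10) = -70)
g(o) = 12*o (g(o) = 4*(2*o + o) = 4*(3*o) = 12*o)
N(-283, -64)/g(J) = -283/(12*(-70)) = -283/(-840) = -283*(-1/840) = 283/840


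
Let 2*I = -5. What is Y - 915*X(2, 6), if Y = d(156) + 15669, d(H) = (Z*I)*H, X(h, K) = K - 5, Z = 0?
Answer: 14754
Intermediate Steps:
X(h, K) = -5 + K
I = -5/2 (I = (½)*(-5) = -5/2 ≈ -2.5000)
d(H) = 0 (d(H) = (0*(-5/2))*H = 0*H = 0)
Y = 15669 (Y = 0 + 15669 = 15669)
Y - 915*X(2, 6) = 15669 - 915*(-5 + 6) = 15669 - 915 = 14754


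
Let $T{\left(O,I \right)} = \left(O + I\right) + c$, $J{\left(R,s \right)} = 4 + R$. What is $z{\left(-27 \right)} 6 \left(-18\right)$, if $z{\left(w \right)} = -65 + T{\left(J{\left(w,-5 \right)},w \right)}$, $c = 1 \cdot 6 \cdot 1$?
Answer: $11772$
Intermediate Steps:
$c = 6$ ($c = 6 \cdot 1 = 6$)
$T{\left(O,I \right)} = 6 + I + O$ ($T{\left(O,I \right)} = \left(O + I\right) + 6 = \left(I + O\right) + 6 = 6 + I + O$)
$z{\left(w \right)} = -55 + 2 w$ ($z{\left(w \right)} = -65 + \left(6 + w + \left(4 + w\right)\right) = -65 + \left(10 + 2 w\right) = -55 + 2 w$)
$z{\left(-27 \right)} 6 \left(-18\right) = \left(-55 + 2 \left(-27\right)\right) 6 \left(-18\right) = \left(-55 - 54\right) \left(-108\right) = \left(-109\right) \left(-108\right) = 11772$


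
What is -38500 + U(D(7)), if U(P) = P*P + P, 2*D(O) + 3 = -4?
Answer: -153965/4 ≈ -38491.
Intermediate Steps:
D(O) = -7/2 (D(O) = -3/2 + (1/2)*(-4) = -3/2 - 2 = -7/2)
U(P) = P + P**2 (U(P) = P**2 + P = P + P**2)
-38500 + U(D(7)) = -38500 - 7*(1 - 7/2)/2 = -38500 - 7/2*(-5/2) = -38500 + 35/4 = -153965/4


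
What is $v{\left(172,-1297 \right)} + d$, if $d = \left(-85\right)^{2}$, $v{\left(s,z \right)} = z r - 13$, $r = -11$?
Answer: $21479$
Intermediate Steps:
$v{\left(s,z \right)} = -13 - 11 z$ ($v{\left(s,z \right)} = z \left(-11\right) - 13 = - 11 z - 13 = -13 - 11 z$)
$d = 7225$
$v{\left(172,-1297 \right)} + d = \left(-13 - -14267\right) + 7225 = \left(-13 + 14267\right) + 7225 = 14254 + 7225 = 21479$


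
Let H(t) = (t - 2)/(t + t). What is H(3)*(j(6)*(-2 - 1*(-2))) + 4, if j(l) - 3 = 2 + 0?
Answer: 4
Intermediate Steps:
j(l) = 5 (j(l) = 3 + (2 + 0) = 3 + 2 = 5)
H(t) = (-2 + t)/(2*t) (H(t) = (-2 + t)/((2*t)) = (-2 + t)*(1/(2*t)) = (-2 + t)/(2*t))
H(3)*(j(6)*(-2 - 1*(-2))) + 4 = ((1/2)*(-2 + 3)/3)*(5*(-2 - 1*(-2))) + 4 = ((1/2)*(1/3)*1)*(5*(-2 + 2)) + 4 = (5*0)/6 + 4 = (1/6)*0 + 4 = 0 + 4 = 4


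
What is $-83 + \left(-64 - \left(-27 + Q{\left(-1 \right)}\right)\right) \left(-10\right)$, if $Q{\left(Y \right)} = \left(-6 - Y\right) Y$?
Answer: $337$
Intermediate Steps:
$Q{\left(Y \right)} = Y \left(-6 - Y\right)$
$-83 + \left(-64 - \left(-27 + Q{\left(-1 \right)}\right)\right) \left(-10\right) = -83 + \left(-64 - \left(-27 - - (6 - 1)\right)\right) \left(-10\right) = -83 + \left(-64 - \left(-27 - \left(-1\right) 5\right)\right) \left(-10\right) = -83 + \left(-64 - \left(-27 + 5\right)\right) \left(-10\right) = -83 + \left(-64 - -22\right) \left(-10\right) = -83 + \left(-64 + 22\right) \left(-10\right) = -83 - -420 = -83 + 420 = 337$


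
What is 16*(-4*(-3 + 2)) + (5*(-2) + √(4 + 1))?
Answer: 54 + √5 ≈ 56.236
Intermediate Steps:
16*(-4*(-3 + 2)) + (5*(-2) + √(4 + 1)) = 16*(-4*(-1)) + (-10 + √5) = 16*4 + (-10 + √5) = 64 + (-10 + √5) = 54 + √5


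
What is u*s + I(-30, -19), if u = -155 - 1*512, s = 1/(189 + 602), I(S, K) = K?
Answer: -15696/791 ≈ -19.843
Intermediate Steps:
s = 1/791 ≈ 0.0012642
u = -667 (u = -155 - 512 = -667)
u*s + I(-30, -19) = -667*1/791 - 19 = -667/791 - 19 = -15696/791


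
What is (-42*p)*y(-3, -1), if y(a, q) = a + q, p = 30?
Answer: 5040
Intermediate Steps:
(-42*p)*y(-3, -1) = (-42*30)*(-3 - 1) = -1260*(-4) = 5040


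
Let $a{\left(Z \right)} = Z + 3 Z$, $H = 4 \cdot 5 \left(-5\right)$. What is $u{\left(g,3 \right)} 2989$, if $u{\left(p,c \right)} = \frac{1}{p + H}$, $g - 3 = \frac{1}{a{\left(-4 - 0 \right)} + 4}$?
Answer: $- \frac{35868}{1165} \approx -30.788$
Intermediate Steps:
$H = -100$ ($H = 20 \left(-5\right) = -100$)
$a{\left(Z \right)} = 4 Z$
$g = \frac{35}{12}$ ($g = 3 + \frac{1}{4 \left(-4 - 0\right) + 4} = 3 + \frac{1}{4 \left(-4 + 0\right) + 4} = 3 + \frac{1}{4 \left(-4\right) + 4} = 3 + \frac{1}{-16 + 4} = 3 + \frac{1}{-12} = 3 - \frac{1}{12} = \frac{35}{12} \approx 2.9167$)
$u{\left(p,c \right)} = \frac{1}{-100 + p}$ ($u{\left(p,c \right)} = \frac{1}{p - 100} = \frac{1}{-100 + p}$)
$u{\left(g,3 \right)} 2989 = \frac{1}{-100 + \frac{35}{12}} \cdot 2989 = \frac{1}{- \frac{1165}{12}} \cdot 2989 = \left(- \frac{12}{1165}\right) 2989 = - \frac{35868}{1165}$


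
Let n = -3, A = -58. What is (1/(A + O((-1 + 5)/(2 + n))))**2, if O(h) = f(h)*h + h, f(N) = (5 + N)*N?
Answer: 1/2116 ≈ 0.00047259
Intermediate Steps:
f(N) = N*(5 + N)
O(h) = h + h**2*(5 + h) (O(h) = (h*(5 + h))*h + h = h**2*(5 + h) + h = h + h**2*(5 + h))
(1/(A + O((-1 + 5)/(2 + n))))**2 = (1/(-58 + ((-1 + 5)/(2 - 3))*(1 + ((-1 + 5)/(2 - 3))*(5 + (-1 + 5)/(2 - 3)))))**2 = (1/(-58 + (4/(-1))*(1 + (4/(-1))*(5 + 4/(-1)))))**2 = (1/(-58 + (4*(-1))*(1 + (4*(-1))*(5 + 4*(-1)))))**2 = (1/(-58 - 4*(1 - 4*(5 - 4))))**2 = (1/(-58 - 4*(1 - 4*1)))**2 = (1/(-58 - 4*(1 - 4)))**2 = (1/(-58 - 4*(-3)))**2 = (1/(-58 + 12))**2 = (1/(-46))**2 = (-1/46)**2 = 1/2116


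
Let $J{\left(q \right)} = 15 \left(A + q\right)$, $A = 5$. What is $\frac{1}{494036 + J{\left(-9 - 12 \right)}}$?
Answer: $\frac{1}{493796} \approx 2.0251 \cdot 10^{-6}$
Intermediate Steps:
$J{\left(q \right)} = 75 + 15 q$ ($J{\left(q \right)} = 15 \left(5 + q\right) = 75 + 15 q$)
$\frac{1}{494036 + J{\left(-9 - 12 \right)}} = \frac{1}{494036 + \left(75 + 15 \left(-9 - 12\right)\right)} = \frac{1}{494036 + \left(75 + 15 \left(-21\right)\right)} = \frac{1}{494036 + \left(75 - 315\right)} = \frac{1}{494036 - 240} = \frac{1}{493796}$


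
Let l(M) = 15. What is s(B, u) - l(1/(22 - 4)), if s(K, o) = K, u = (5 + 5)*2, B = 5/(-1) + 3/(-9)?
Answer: -61/3 ≈ -20.333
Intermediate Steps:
B = -16/3 (B = 5*(-1) + 3*(-1/9) = -5 - 1/3 = -16/3 ≈ -5.3333)
u = 20 (u = 10*2 = 20)
s(B, u) - l(1/(22 - 4)) = -16/3 - 1*15 = -16/3 - 15 = -61/3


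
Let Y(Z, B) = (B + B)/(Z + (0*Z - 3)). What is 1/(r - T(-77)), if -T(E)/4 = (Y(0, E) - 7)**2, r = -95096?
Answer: -9/785108 ≈ -1.1463e-5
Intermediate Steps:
Y(Z, B) = 2*B/(-3 + Z) (Y(Z, B) = (2*B)/(Z + (0 - 3)) = (2*B)/(Z - 3) = (2*B)/(-3 + Z) = 2*B/(-3 + Z))
T(E) = -4*(-7 - 2*E/3)**2 (T(E) = -4*(2*E/(-3 + 0) - 7)**2 = -4*(2*E/(-3) - 7)**2 = -4*(2*E*(-1/3) - 7)**2 = -4*(-2*E/3 - 7)**2 = -4*(-7 - 2*E/3)**2)
1/(r - T(-77)) = 1/(-95096 - (-4)*(21 + 2*(-77))**2/9) = 1/(-95096 - (-4)*(21 - 154)**2/9) = 1/(-95096 - (-4)*(-133)**2/9) = 1/(-95096 - (-4)*17689/9) = 1/(-95096 - 1*(-70756/9)) = 1/(-95096 + 70756/9) = 1/(-785108/9) = -9/785108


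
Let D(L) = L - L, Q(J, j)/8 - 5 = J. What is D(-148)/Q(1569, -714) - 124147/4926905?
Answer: -124147/4926905 ≈ -0.025198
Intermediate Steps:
Q(J, j) = 40 + 8*J
D(L) = 0
D(-148)/Q(1569, -714) - 124147/4926905 = 0/(40 + 8*1569) - 124147/4926905 = 0/(40 + 12552) - 124147*1/4926905 = 0/12592 - 124147/4926905 = 0*(1/12592) - 124147/4926905 = 0 - 124147/4926905 = -124147/4926905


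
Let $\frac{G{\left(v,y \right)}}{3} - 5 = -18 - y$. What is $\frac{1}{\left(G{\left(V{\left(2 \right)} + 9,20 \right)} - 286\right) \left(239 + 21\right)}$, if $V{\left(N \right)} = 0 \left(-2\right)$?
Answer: $- \frac{1}{100100} \approx -9.99 \cdot 10^{-6}$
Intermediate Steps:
$V{\left(N \right)} = 0$
$G{\left(v,y \right)} = -39 - 3 y$ ($G{\left(v,y \right)} = 15 + 3 \left(-18 - y\right) = 15 - \left(54 + 3 y\right) = -39 - 3 y$)
$\frac{1}{\left(G{\left(V{\left(2 \right)} + 9,20 \right)} - 286\right) \left(239 + 21\right)} = \frac{1}{\left(\left(-39 - 60\right) - 286\right) \left(239 + 21\right)} = \frac{1}{\left(\left(-39 - 60\right) - 286\right) 260} = \frac{1}{\left(-99 - 286\right) 260} = \frac{1}{\left(-385\right) 260} = \frac{1}{-100100} = - \frac{1}{100100}$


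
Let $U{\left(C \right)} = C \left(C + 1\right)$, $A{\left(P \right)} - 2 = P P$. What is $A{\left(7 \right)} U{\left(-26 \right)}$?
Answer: $33150$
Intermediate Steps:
$A{\left(P \right)} = 2 + P^{2}$ ($A{\left(P \right)} = 2 + P P = 2 + P^{2}$)
$U{\left(C \right)} = C \left(1 + C\right)$
$A{\left(7 \right)} U{\left(-26 \right)} = \left(2 + 7^{2}\right) \left(- 26 \left(1 - 26\right)\right) = \left(2 + 49\right) \left(\left(-26\right) \left(-25\right)\right) = 51 \cdot 650 = 33150$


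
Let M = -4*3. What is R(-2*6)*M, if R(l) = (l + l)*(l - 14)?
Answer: -7488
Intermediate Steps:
R(l) = 2*l*(-14 + l) (R(l) = (2*l)*(-14 + l) = 2*l*(-14 + l))
M = -12
R(-2*6)*M = (2*(-2*6)*(-14 - 2*6))*(-12) = (2*(-12)*(-14 - 12))*(-12) = (2*(-12)*(-26))*(-12) = 624*(-12) = -7488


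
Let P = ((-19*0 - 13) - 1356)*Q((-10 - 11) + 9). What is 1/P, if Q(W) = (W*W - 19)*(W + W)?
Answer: 1/4107000 ≈ 2.4349e-7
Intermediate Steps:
Q(W) = 2*W*(-19 + W²) (Q(W) = (W² - 19)*(2*W) = (-19 + W²)*(2*W) = 2*W*(-19 + W²))
P = 4107000 (P = ((-19*0 - 13) - 1356)*(2*((-10 - 11) + 9)*(-19 + ((-10 - 11) + 9)²)) = ((0 - 13) - 1356)*(2*(-21 + 9)*(-19 + (-21 + 9)²)) = (-13 - 1356)*(2*(-12)*(-19 + (-12)²)) = -2738*(-12)*(-19 + 144) = -2738*(-12)*125 = -1369*(-3000) = 4107000)
1/P = 1/4107000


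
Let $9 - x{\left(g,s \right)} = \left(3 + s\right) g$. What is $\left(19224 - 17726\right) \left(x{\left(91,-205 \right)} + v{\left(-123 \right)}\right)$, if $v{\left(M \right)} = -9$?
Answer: $27536236$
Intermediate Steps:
$x{\left(g,s \right)} = 9 - g \left(3 + s\right)$ ($x{\left(g,s \right)} = 9 - \left(3 + s\right) g = 9 - g \left(3 + s\right)$)
$\left(19224 - 17726\right) \left(x{\left(91,-205 \right)} + v{\left(-123 \right)}\right) = \left(19224 - 17726\right) \left(\left(9 - 273 - 91 \left(-205\right)\right) - 9\right) = 1498 \left(\left(9 - 273 + 18655\right) - 9\right) = 1498 \left(18391 - 9\right) = 1498 \cdot 18382 = 27536236$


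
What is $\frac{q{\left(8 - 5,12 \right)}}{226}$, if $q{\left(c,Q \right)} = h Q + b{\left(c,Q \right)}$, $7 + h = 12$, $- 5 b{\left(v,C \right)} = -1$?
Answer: $\frac{301}{1130} \approx 0.26637$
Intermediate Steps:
$b{\left(v,C \right)} = \frac{1}{5}$ ($b{\left(v,C \right)} = \left(- \frac{1}{5}\right) \left(-1\right) = \frac{1}{5}$)
$h = 5$ ($h = -7 + 12 = 5$)
$q{\left(c,Q \right)} = \frac{1}{5} + 5 Q$ ($q{\left(c,Q \right)} = 5 Q + \frac{1}{5} = \frac{1}{5} + 5 Q$)
$\frac{q{\left(8 - 5,12 \right)}}{226} = \frac{\frac{1}{5} + 5 \cdot 12}{226} = \left(\frac{1}{5} + 60\right) \frac{1}{226} = \frac{301}{5} \cdot \frac{1}{226} = \frac{301}{1130}$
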